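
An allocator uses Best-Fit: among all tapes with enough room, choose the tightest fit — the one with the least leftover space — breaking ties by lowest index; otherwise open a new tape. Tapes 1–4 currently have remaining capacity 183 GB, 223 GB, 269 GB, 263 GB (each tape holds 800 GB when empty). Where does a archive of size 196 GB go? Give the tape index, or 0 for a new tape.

Tapes with room: tape 2 (223 GB), tape 3 (269 GB), tape 4 (263 GB).
Tightest fit is tape 2 with 223 GB free.

2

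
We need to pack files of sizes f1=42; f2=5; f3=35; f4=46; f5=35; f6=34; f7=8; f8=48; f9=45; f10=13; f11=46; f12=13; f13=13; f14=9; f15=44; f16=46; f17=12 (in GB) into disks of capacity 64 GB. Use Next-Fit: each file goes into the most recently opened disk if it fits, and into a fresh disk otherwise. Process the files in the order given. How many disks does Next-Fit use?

11

Put f1 (42 GB) in disk 1; 22 GB remain.
Put f2 (5 GB) in disk 1; 17 GB remain.
Put f3 (35 GB) in disk 2; 29 GB remain.
Put f4 (46 GB) in disk 3; 18 GB remain.
Put f5 (35 GB) in disk 4; 29 GB remain.
Put f6 (34 GB) in disk 5; 30 GB remain.
Put f7 (8 GB) in disk 5; 22 GB remain.
Put f8 (48 GB) in disk 6; 16 GB remain.
Put f9 (45 GB) in disk 7; 19 GB remain.
Put f10 (13 GB) in disk 7; 6 GB remain.
Put f11 (46 GB) in disk 8; 18 GB remain.
Put f12 (13 GB) in disk 8; 5 GB remain.
Put f13 (13 GB) in disk 9; 51 GB remain.
Put f14 (9 GB) in disk 9; 42 GB remain.
Put f15 (44 GB) in disk 10; 20 GB remain.
Put f16 (46 GB) in disk 11; 18 GB remain.
Put f17 (12 GB) in disk 11; 6 GB remain.
Final disks: [42,5] [35] [46] [35] [34,8] [48] [45,13] [46,13] [13,9] [44] [46,12].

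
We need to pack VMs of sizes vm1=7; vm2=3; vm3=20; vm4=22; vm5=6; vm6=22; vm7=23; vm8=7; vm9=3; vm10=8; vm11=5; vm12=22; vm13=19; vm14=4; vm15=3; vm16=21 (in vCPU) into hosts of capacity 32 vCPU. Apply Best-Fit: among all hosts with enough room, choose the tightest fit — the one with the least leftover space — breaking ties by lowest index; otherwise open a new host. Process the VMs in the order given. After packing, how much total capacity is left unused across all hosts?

29

Put vm1 (7 vCPU) in host 1; 25 vCPU remain.
Put vm2 (3 vCPU) in host 1; 22 vCPU remain.
Put vm3 (20 vCPU) in host 1; 2 vCPU remain.
Put vm4 (22 vCPU) in host 2; 10 vCPU remain.
Put vm5 (6 vCPU) in host 2; 4 vCPU remain.
Put vm6 (22 vCPU) in host 3; 10 vCPU remain.
Put vm7 (23 vCPU) in host 4; 9 vCPU remain.
Put vm8 (7 vCPU) in host 4; 2 vCPU remain.
Put vm9 (3 vCPU) in host 2; 1 vCPU remain.
Put vm10 (8 vCPU) in host 3; 2 vCPU remain.
Put vm11 (5 vCPU) in host 5; 27 vCPU remain.
Put vm12 (22 vCPU) in host 5; 5 vCPU remain.
Put vm13 (19 vCPU) in host 6; 13 vCPU remain.
Put vm14 (4 vCPU) in host 5; 1 vCPU remain.
Put vm15 (3 vCPU) in host 6; 10 vCPU remain.
Put vm16 (21 vCPU) in host 7; 11 vCPU remain.
7 hosts × 32 vCPU = 224 vCPU; used 195 vCPU; unused 29 vCPU.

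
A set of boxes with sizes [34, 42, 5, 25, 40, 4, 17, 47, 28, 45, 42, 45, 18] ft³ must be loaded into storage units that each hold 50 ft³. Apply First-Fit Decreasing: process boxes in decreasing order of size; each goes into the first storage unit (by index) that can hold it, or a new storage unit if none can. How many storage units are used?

9 storage units

Sorted descending: 47, 45, 45, 42, 42, 40, 34, 28, 25, 18, 17, 5, 4.
storage unit 1: place 47 ft³, 3 ft³ left
storage unit 2: place 45 ft³, 5 ft³ left
storage unit 3: place 45 ft³, 5 ft³ left
storage unit 4: place 42 ft³, 8 ft³ left
storage unit 5: place 42 ft³, 8 ft³ left
storage unit 6: place 40 ft³, 10 ft³ left
storage unit 7: place 34 ft³, 16 ft³ left
storage unit 8: place 28 ft³, 22 ft³ left
storage unit 9: place 25 ft³, 25 ft³ left
storage unit 8: place 18 ft³, 4 ft³ left
storage unit 9: place 17 ft³, 8 ft³ left
storage unit 2: place 5 ft³, 0 ft³ left
storage unit 3: place 4 ft³, 1 ft³ left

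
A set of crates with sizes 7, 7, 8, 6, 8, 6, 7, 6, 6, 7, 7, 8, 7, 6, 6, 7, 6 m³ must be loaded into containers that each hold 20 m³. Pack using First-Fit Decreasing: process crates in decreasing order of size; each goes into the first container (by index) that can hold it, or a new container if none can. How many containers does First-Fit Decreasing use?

Sorted descending: 8, 8, 8, 7, 7, 7, 7, 7, 7, 7, 6, 6, 6, 6, 6, 6, 6.
8 m³ → container 1 (remaining 12 m³)
8 m³ → container 1 (remaining 4 m³)
8 m³ → container 2 (remaining 12 m³)
7 m³ → container 2 (remaining 5 m³)
7 m³ → container 3 (remaining 13 m³)
7 m³ → container 3 (remaining 6 m³)
7 m³ → container 4 (remaining 13 m³)
7 m³ → container 4 (remaining 6 m³)
7 m³ → container 5 (remaining 13 m³)
7 m³ → container 5 (remaining 6 m³)
6 m³ → container 3 (remaining 0 m³)
6 m³ → container 4 (remaining 0 m³)
6 m³ → container 5 (remaining 0 m³)
6 m³ → container 6 (remaining 14 m³)
6 m³ → container 6 (remaining 8 m³)
6 m³ → container 6 (remaining 2 m³)
6 m³ → container 7 (remaining 14 m³)

7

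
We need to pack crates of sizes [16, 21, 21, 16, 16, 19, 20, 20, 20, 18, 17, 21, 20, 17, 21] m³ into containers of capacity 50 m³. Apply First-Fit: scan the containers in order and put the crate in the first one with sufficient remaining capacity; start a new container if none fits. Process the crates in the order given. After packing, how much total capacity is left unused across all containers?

container 1: place 16 m³, 34 m³ left
container 1: place 21 m³, 13 m³ left
container 2: place 21 m³, 29 m³ left
container 2: place 16 m³, 13 m³ left
container 3: place 16 m³, 34 m³ left
container 3: place 19 m³, 15 m³ left
container 4: place 20 m³, 30 m³ left
container 4: place 20 m³, 10 m³ left
container 5: place 20 m³, 30 m³ left
container 5: place 18 m³, 12 m³ left
container 6: place 17 m³, 33 m³ left
container 6: place 21 m³, 12 m³ left
container 7: place 20 m³, 30 m³ left
container 7: place 17 m³, 13 m³ left
container 8: place 21 m³, 29 m³ left
8 containers × 50 m³ = 400 m³; used 283 m³; unused 117 m³.

117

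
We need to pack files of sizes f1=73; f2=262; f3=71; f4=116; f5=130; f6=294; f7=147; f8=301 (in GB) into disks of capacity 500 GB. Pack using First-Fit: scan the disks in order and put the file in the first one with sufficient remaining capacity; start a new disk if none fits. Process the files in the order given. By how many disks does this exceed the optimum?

First-Fit: [73,262,71] [116,130,147] [294] [301] → 4 disks.
Total size 1394 GB; any packing needs at least ⌈1394/500⌉ = 3 disks.
An optimal packing achieves that bound: [301,147] [294,130,73] [262,116,71] → 3 disks.
Excess: 4 − 3 = 1.

1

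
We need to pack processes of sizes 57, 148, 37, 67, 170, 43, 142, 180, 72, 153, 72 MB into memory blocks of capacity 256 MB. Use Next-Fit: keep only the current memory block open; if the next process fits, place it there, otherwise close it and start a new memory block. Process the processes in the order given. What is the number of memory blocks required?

57 MB → memory block 1 (remaining 199 MB)
148 MB → memory block 1 (remaining 51 MB)
37 MB → memory block 1 (remaining 14 MB)
67 MB → memory block 2 (remaining 189 MB)
170 MB → memory block 2 (remaining 19 MB)
43 MB → memory block 3 (remaining 213 MB)
142 MB → memory block 3 (remaining 71 MB)
180 MB → memory block 4 (remaining 76 MB)
72 MB → memory block 4 (remaining 4 MB)
153 MB → memory block 5 (remaining 103 MB)
72 MB → memory block 5 (remaining 31 MB)

5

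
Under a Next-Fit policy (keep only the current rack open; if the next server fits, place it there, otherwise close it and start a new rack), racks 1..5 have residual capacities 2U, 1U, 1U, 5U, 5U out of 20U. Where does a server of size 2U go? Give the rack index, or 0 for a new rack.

5

Next-Fit only looks at rack 5, which has 5U free.
2U fits there.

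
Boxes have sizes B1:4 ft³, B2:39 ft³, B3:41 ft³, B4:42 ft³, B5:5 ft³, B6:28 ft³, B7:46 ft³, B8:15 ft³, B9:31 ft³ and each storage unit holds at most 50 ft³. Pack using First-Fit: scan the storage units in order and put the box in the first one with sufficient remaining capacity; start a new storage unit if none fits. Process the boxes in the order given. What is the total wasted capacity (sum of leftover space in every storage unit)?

49

B1 (4 ft³) → storage unit 1 (remaining 46 ft³)
B2 (39 ft³) → storage unit 1 (remaining 7 ft³)
B3 (41 ft³) → storage unit 2 (remaining 9 ft³)
B4 (42 ft³) → storage unit 3 (remaining 8 ft³)
B5 (5 ft³) → storage unit 1 (remaining 2 ft³)
B6 (28 ft³) → storage unit 4 (remaining 22 ft³)
B7 (46 ft³) → storage unit 5 (remaining 4 ft³)
B8 (15 ft³) → storage unit 4 (remaining 7 ft³)
B9 (31 ft³) → storage unit 6 (remaining 19 ft³)
6 storage units × 50 ft³ = 300 ft³; used 251 ft³; unused 49 ft³.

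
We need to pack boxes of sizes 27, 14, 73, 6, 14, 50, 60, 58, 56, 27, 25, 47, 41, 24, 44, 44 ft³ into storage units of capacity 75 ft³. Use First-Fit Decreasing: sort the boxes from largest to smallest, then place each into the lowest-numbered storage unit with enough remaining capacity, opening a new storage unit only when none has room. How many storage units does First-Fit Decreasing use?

Sorted descending: 73, 60, 58, 56, 50, 47, 44, 44, 41, 27, 27, 25, 24, 14, 14, 6.
73 ft³ → storage unit 1 (remaining 2 ft³)
60 ft³ → storage unit 2 (remaining 15 ft³)
58 ft³ → storage unit 3 (remaining 17 ft³)
56 ft³ → storage unit 4 (remaining 19 ft³)
50 ft³ → storage unit 5 (remaining 25 ft³)
47 ft³ → storage unit 6 (remaining 28 ft³)
44 ft³ → storage unit 7 (remaining 31 ft³)
44 ft³ → storage unit 8 (remaining 31 ft³)
41 ft³ → storage unit 9 (remaining 34 ft³)
27 ft³ → storage unit 6 (remaining 1 ft³)
27 ft³ → storage unit 7 (remaining 4 ft³)
25 ft³ → storage unit 5 (remaining 0 ft³)
24 ft³ → storage unit 8 (remaining 7 ft³)
14 ft³ → storage unit 2 (remaining 1 ft³)
14 ft³ → storage unit 3 (remaining 3 ft³)
6 ft³ → storage unit 4 (remaining 13 ft³)

9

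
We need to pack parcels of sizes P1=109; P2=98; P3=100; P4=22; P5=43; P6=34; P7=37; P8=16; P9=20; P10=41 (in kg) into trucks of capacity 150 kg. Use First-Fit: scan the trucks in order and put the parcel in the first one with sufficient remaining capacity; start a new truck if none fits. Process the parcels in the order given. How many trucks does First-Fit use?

P1 (109 kg) → truck 1 (remaining 41 kg)
P2 (98 kg) → truck 2 (remaining 52 kg)
P3 (100 kg) → truck 3 (remaining 50 kg)
P4 (22 kg) → truck 1 (remaining 19 kg)
P5 (43 kg) → truck 2 (remaining 9 kg)
P6 (34 kg) → truck 3 (remaining 16 kg)
P7 (37 kg) → truck 4 (remaining 113 kg)
P8 (16 kg) → truck 1 (remaining 3 kg)
P9 (20 kg) → truck 4 (remaining 93 kg)
P10 (41 kg) → truck 4 (remaining 52 kg)
Final trucks: [109,22,16] [98,43] [100,34] [37,20,41].

4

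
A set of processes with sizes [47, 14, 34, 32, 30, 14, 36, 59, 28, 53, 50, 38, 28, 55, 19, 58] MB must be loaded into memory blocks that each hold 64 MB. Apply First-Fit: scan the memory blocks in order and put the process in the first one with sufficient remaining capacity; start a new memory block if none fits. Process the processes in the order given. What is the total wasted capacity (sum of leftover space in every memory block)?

Put 47 MB in memory block 1; 17 MB remain.
Put 14 MB in memory block 1; 3 MB remain.
Put 34 MB in memory block 2; 30 MB remain.
Put 32 MB in memory block 3; 32 MB remain.
Put 30 MB in memory block 2; 0 MB remain.
Put 14 MB in memory block 3; 18 MB remain.
Put 36 MB in memory block 4; 28 MB remain.
Put 59 MB in memory block 5; 5 MB remain.
Put 28 MB in memory block 4; 0 MB remain.
Put 53 MB in memory block 6; 11 MB remain.
Put 50 MB in memory block 7; 14 MB remain.
Put 38 MB in memory block 8; 26 MB remain.
Put 28 MB in memory block 9; 36 MB remain.
Put 55 MB in memory block 10; 9 MB remain.
Put 19 MB in memory block 8; 7 MB remain.
Put 58 MB in memory block 11; 6 MB remain.
11 memory blocks × 64 MB = 704 MB; used 595 MB; unused 109 MB.

109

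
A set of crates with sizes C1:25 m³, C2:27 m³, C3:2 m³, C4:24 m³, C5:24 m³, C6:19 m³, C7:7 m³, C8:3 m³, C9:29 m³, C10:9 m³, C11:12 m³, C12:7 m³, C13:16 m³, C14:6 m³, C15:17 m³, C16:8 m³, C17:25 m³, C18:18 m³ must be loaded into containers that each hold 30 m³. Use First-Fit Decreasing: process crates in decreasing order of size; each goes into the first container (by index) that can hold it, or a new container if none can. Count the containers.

10 containers

Sorted descending: 29, 27, 25, 25, 24, 24, 19, 18, 17, 16, 12, 9, 8, 7, 7, 6, 3, 2.
Put 29 m³ in container 1; 1 m³ remain.
Put 27 m³ in container 2; 3 m³ remain.
Put 25 m³ in container 3; 5 m³ remain.
Put 25 m³ in container 4; 5 m³ remain.
Put 24 m³ in container 5; 6 m³ remain.
Put 24 m³ in container 6; 6 m³ remain.
Put 19 m³ in container 7; 11 m³ remain.
Put 18 m³ in container 8; 12 m³ remain.
Put 17 m³ in container 9; 13 m³ remain.
Put 16 m³ in container 10; 14 m³ remain.
Put 12 m³ in container 8; 0 m³ remain.
Put 9 m³ in container 7; 2 m³ remain.
Put 8 m³ in container 9; 5 m³ remain.
Put 7 m³ in container 10; 7 m³ remain.
Put 7 m³ in container 10; 0 m³ remain.
Put 6 m³ in container 5; 0 m³ remain.
Put 3 m³ in container 2; 0 m³ remain.
Put 2 m³ in container 3; 3 m³ remain.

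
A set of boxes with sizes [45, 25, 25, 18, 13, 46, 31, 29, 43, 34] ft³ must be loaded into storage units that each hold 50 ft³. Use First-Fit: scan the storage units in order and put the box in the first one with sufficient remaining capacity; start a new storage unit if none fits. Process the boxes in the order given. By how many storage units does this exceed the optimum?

First-Fit: [45] [25,25] [18,13] [46] [31] [29] [43] [34] → 8 storage units.
Total size 309 ft³; any packing needs at least ⌈309/50⌉ = 7 storage units.
An optimal packing achieves that bound: [46] [45] [43] [34,13] [31,18] [29] [25,25] → 7 storage units.
Excess: 8 − 7 = 1.

1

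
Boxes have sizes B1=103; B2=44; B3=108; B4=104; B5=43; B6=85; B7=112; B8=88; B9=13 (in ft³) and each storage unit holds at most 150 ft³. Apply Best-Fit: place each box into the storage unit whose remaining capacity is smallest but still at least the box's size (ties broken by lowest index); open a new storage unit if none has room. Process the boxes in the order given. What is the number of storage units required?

6

storage unit 1: place B1 (103 ft³), 47 ft³ left
storage unit 1: place B2 (44 ft³), 3 ft³ left
storage unit 2: place B3 (108 ft³), 42 ft³ left
storage unit 3: place B4 (104 ft³), 46 ft³ left
storage unit 3: place B5 (43 ft³), 3 ft³ left
storage unit 4: place B6 (85 ft³), 65 ft³ left
storage unit 5: place B7 (112 ft³), 38 ft³ left
storage unit 6: place B8 (88 ft³), 62 ft³ left
storage unit 5: place B9 (13 ft³), 25 ft³ left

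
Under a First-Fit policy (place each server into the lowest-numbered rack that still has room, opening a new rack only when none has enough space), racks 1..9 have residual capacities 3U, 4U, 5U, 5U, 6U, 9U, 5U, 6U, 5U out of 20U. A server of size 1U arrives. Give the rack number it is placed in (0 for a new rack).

1

Racks with room: rack 1 (3U), rack 2 (4U), rack 3 (5U), rack 4 (5U), rack 5 (6U), rack 6 (9U), rack 7 (5U), rack 8 (6U), rack 9 (5U).
The first with room is rack 1.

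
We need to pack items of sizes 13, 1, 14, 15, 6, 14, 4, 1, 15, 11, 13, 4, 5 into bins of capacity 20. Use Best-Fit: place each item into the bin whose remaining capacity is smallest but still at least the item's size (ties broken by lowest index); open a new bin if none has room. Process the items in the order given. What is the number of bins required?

7

13 → bin 1 (remaining 7)
1 → bin 1 (remaining 6)
14 → bin 2 (remaining 6)
15 → bin 3 (remaining 5)
6 → bin 1 (remaining 0)
14 → bin 4 (remaining 6)
4 → bin 3 (remaining 1)
1 → bin 3 (remaining 0)
15 → bin 5 (remaining 5)
11 → bin 6 (remaining 9)
13 → bin 7 (remaining 7)
4 → bin 5 (remaining 1)
5 → bin 2 (remaining 1)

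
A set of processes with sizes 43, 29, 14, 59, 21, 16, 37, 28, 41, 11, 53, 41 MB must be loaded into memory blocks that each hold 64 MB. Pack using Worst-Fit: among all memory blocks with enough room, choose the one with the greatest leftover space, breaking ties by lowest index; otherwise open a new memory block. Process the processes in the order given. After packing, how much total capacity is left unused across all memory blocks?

119

memory block 1: place 43 MB, 21 MB left
memory block 2: place 29 MB, 35 MB left
memory block 2: place 14 MB, 21 MB left
memory block 3: place 59 MB, 5 MB left
memory block 1: place 21 MB, 0 MB left
memory block 2: place 16 MB, 5 MB left
memory block 4: place 37 MB, 27 MB left
memory block 5: place 28 MB, 36 MB left
memory block 6: place 41 MB, 23 MB left
memory block 5: place 11 MB, 25 MB left
memory block 7: place 53 MB, 11 MB left
memory block 8: place 41 MB, 23 MB left
8 memory blocks × 64 MB = 512 MB; used 393 MB; unused 119 MB.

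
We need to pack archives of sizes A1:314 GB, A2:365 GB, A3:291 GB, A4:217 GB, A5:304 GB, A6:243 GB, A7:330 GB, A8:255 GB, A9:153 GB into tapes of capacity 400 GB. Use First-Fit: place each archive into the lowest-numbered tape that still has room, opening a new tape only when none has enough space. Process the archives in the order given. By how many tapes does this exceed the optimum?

0

First-Fit: [314] [365] [291] [217,153] [304] [243] [330] [255] → 8 tapes.
8 archives exceed 200 GB (half the capacity), and no two of those can share a tape, so at least 8 tapes are needed.
So 8 is already optimal.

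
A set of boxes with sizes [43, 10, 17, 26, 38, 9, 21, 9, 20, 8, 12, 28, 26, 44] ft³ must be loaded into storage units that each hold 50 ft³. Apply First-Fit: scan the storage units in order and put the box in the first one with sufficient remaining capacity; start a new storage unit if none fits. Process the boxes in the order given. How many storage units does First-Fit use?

8 storage units

Put 43 ft³ in storage unit 1; 7 ft³ remain.
Put 10 ft³ in storage unit 2; 40 ft³ remain.
Put 17 ft³ in storage unit 2; 23 ft³ remain.
Put 26 ft³ in storage unit 3; 24 ft³ remain.
Put 38 ft³ in storage unit 4; 12 ft³ remain.
Put 9 ft³ in storage unit 2; 14 ft³ remain.
Put 21 ft³ in storage unit 3; 3 ft³ remain.
Put 9 ft³ in storage unit 2; 5 ft³ remain.
Put 20 ft³ in storage unit 5; 30 ft³ remain.
Put 8 ft³ in storage unit 4; 4 ft³ remain.
Put 12 ft³ in storage unit 5; 18 ft³ remain.
Put 28 ft³ in storage unit 6; 22 ft³ remain.
Put 26 ft³ in storage unit 7; 24 ft³ remain.
Put 44 ft³ in storage unit 8; 6 ft³ remain.
Final storage units: [43] [10,17,9,9] [26,21] [38,8] [20,12] [28] [26] [44].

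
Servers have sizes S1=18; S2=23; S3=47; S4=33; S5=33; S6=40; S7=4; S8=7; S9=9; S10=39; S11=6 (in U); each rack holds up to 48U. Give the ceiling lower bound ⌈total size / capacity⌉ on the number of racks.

Total size = 18 + 23 + 47 + 33 + 33 + 40 + 4 + 7 + 9 + 39 + 6 = 259U.
⌈259 / 48⌉ = 6.

6 racks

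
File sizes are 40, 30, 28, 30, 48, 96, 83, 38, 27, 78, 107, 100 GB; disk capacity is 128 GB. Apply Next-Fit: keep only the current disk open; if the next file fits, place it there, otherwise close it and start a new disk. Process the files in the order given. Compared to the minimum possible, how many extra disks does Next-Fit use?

Next-Fit: [40,30,28,30] [48] [96] [83,38] [27,78] [107] [100] → 7 disks.
Total size 705 GB; any packing needs at least ⌈705/128⌉ = 6 disks.
An optimal packing achieves that bound: [107] [100,28] [96,30] [83,40] [78,48] [38,30,27] → 6 disks.
Excess: 7 − 6 = 1.

1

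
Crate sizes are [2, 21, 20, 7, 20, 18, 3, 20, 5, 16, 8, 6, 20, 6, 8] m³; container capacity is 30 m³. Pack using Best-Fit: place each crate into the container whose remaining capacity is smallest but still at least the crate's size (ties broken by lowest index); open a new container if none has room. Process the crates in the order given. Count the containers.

7

Put 2 m³ in container 1; 28 m³ remain.
Put 21 m³ in container 1; 7 m³ remain.
Put 20 m³ in container 2; 10 m³ remain.
Put 7 m³ in container 1; 0 m³ remain.
Put 20 m³ in container 3; 10 m³ remain.
Put 18 m³ in container 4; 12 m³ remain.
Put 3 m³ in container 2; 7 m³ remain.
Put 20 m³ in container 5; 10 m³ remain.
Put 5 m³ in container 2; 2 m³ remain.
Put 16 m³ in container 6; 14 m³ remain.
Put 8 m³ in container 3; 2 m³ remain.
Put 6 m³ in container 5; 4 m³ remain.
Put 20 m³ in container 7; 10 m³ remain.
Put 6 m³ in container 7; 4 m³ remain.
Put 8 m³ in container 4; 4 m³ remain.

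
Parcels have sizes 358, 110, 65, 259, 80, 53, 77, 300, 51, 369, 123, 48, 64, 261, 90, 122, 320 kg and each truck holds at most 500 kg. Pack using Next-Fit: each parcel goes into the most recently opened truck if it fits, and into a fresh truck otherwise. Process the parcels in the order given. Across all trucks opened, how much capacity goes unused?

250

Put 358 kg in truck 1; 142 kg remain.
Put 110 kg in truck 1; 32 kg remain.
Put 65 kg in truck 2; 435 kg remain.
Put 259 kg in truck 2; 176 kg remain.
Put 80 kg in truck 2; 96 kg remain.
Put 53 kg in truck 2; 43 kg remain.
Put 77 kg in truck 3; 423 kg remain.
Put 300 kg in truck 3; 123 kg remain.
Put 51 kg in truck 3; 72 kg remain.
Put 369 kg in truck 4; 131 kg remain.
Put 123 kg in truck 4; 8 kg remain.
Put 48 kg in truck 5; 452 kg remain.
Put 64 kg in truck 5; 388 kg remain.
Put 261 kg in truck 5; 127 kg remain.
Put 90 kg in truck 5; 37 kg remain.
Put 122 kg in truck 6; 378 kg remain.
Put 320 kg in truck 6; 58 kg remain.
6 trucks × 500 kg = 3000 kg; used 2750 kg; unused 250 kg.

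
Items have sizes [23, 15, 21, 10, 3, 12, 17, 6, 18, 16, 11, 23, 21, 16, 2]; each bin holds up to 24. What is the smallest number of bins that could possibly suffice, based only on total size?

9

Total size = 23 + 15 + 21 + 10 + 3 + 12 + 17 + 6 + 18 + 16 + 11 + 23 + 21 + 16 + 2 = 214.
⌈214 / 24⌉ = 9.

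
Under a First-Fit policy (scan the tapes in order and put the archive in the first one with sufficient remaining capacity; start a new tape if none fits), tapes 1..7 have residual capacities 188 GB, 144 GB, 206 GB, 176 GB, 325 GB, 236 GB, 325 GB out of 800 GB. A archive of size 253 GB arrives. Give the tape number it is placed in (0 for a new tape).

5

Tapes with room: tape 5 (325 GB), tape 7 (325 GB).
The first with room is tape 5.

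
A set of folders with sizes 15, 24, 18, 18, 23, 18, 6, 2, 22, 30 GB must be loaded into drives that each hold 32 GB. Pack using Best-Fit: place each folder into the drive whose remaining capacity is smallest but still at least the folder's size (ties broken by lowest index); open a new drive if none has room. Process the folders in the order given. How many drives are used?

drive 1: place 15 GB, 17 GB left
drive 2: place 24 GB, 8 GB left
drive 3: place 18 GB, 14 GB left
drive 4: place 18 GB, 14 GB left
drive 5: place 23 GB, 9 GB left
drive 6: place 18 GB, 14 GB left
drive 2: place 6 GB, 2 GB left
drive 2: place 2 GB, 0 GB left
drive 7: place 22 GB, 10 GB left
drive 8: place 30 GB, 2 GB left
Final drives: [15] [24,6,2] [18] [18] [23] [18] [22] [30].

8 drives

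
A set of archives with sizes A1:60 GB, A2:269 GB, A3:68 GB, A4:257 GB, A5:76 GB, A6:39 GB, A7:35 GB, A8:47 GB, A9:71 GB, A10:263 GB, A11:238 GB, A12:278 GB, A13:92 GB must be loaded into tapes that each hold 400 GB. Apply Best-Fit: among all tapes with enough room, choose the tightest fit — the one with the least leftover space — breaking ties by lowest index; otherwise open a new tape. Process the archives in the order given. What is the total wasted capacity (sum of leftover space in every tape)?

207

A1 (60 GB) → tape 1 (remaining 340 GB)
A2 (269 GB) → tape 1 (remaining 71 GB)
A3 (68 GB) → tape 1 (remaining 3 GB)
A4 (257 GB) → tape 2 (remaining 143 GB)
A5 (76 GB) → tape 2 (remaining 67 GB)
A6 (39 GB) → tape 2 (remaining 28 GB)
A7 (35 GB) → tape 3 (remaining 365 GB)
A8 (47 GB) → tape 3 (remaining 318 GB)
A9 (71 GB) → tape 3 (remaining 247 GB)
A10 (263 GB) → tape 4 (remaining 137 GB)
A11 (238 GB) → tape 3 (remaining 9 GB)
A12 (278 GB) → tape 5 (remaining 122 GB)
A13 (92 GB) → tape 5 (remaining 30 GB)
5 tapes × 400 GB = 2000 GB; used 1793 GB; unused 207 GB.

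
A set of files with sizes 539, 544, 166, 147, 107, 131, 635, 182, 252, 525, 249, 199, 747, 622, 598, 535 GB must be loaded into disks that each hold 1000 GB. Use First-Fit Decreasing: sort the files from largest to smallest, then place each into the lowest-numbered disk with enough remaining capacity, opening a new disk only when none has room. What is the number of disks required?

Sorted descending: 747, 635, 622, 598, 544, 539, 535, 525, 252, 249, 199, 182, 166, 147, 131, 107.
747 GB → disk 1 (remaining 253 GB)
635 GB → disk 2 (remaining 365 GB)
622 GB → disk 3 (remaining 378 GB)
598 GB → disk 4 (remaining 402 GB)
544 GB → disk 5 (remaining 456 GB)
539 GB → disk 6 (remaining 461 GB)
535 GB → disk 7 (remaining 465 GB)
525 GB → disk 8 (remaining 475 GB)
252 GB → disk 1 (remaining 1 GB)
249 GB → disk 2 (remaining 116 GB)
199 GB → disk 3 (remaining 179 GB)
182 GB → disk 4 (remaining 220 GB)
166 GB → disk 3 (remaining 13 GB)
147 GB → disk 4 (remaining 73 GB)
131 GB → disk 5 (remaining 325 GB)
107 GB → disk 2 (remaining 9 GB)
Final disks: [747,252] [635,249,107] [622,199,166] [598,182,147] [544,131] [539] [535] [525].

8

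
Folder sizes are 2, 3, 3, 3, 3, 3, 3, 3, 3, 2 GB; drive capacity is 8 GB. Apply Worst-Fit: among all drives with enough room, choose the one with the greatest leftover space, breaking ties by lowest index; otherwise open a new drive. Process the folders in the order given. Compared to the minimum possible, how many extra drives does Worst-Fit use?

Worst-Fit: [2,3,3] [3,3,2] [3,3] [3,3] → 4 drives.
Total size 28 GB; any packing needs at least ⌈28/8⌉ = 4 drives.
So 4 is already optimal.

0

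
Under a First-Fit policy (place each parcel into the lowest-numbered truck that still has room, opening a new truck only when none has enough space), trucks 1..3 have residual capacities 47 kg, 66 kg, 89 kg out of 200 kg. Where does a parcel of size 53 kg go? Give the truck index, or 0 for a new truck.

2

Trucks with room: truck 2 (66 kg), truck 3 (89 kg).
The first with room is truck 2.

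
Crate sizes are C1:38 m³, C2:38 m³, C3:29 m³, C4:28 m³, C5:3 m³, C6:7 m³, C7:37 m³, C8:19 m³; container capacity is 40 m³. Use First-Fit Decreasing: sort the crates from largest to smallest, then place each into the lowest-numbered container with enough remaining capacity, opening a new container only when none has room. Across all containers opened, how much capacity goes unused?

41

Sorted descending: 38, 38, 37, 29, 28, 19, 7, 3.
38 m³ → container 1 (remaining 2 m³)
38 m³ → container 2 (remaining 2 m³)
37 m³ → container 3 (remaining 3 m³)
29 m³ → container 4 (remaining 11 m³)
28 m³ → container 5 (remaining 12 m³)
19 m³ → container 6 (remaining 21 m³)
7 m³ → container 4 (remaining 4 m³)
3 m³ → container 3 (remaining 0 m³)
6 containers × 40 m³ = 240 m³; used 199 m³; unused 41 m³.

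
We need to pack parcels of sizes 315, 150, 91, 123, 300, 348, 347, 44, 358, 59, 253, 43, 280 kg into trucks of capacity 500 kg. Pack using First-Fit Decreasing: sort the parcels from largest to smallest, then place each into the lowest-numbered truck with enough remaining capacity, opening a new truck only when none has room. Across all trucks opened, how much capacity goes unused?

789

Sorted descending: 358, 348, 347, 315, 300, 280, 253, 150, 123, 91, 59, 44, 43.
358 kg → truck 1 (remaining 142 kg)
348 kg → truck 2 (remaining 152 kg)
347 kg → truck 3 (remaining 153 kg)
315 kg → truck 4 (remaining 185 kg)
300 kg → truck 5 (remaining 200 kg)
280 kg → truck 6 (remaining 220 kg)
253 kg → truck 7 (remaining 247 kg)
150 kg → truck 2 (remaining 2 kg)
123 kg → truck 1 (remaining 19 kg)
91 kg → truck 3 (remaining 62 kg)
59 kg → truck 3 (remaining 3 kg)
44 kg → truck 4 (remaining 141 kg)
43 kg → truck 4 (remaining 98 kg)
7 trucks × 500 kg = 3500 kg; used 2711 kg; unused 789 kg.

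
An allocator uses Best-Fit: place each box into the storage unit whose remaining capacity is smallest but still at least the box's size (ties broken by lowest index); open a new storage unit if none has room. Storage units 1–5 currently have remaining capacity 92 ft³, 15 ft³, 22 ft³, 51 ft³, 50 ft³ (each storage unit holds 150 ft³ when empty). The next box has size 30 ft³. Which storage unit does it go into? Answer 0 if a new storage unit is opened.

Storage units with room: storage unit 1 (92 ft³), storage unit 4 (51 ft³), storage unit 5 (50 ft³).
Tightest fit is storage unit 5 with 50 ft³ free.

5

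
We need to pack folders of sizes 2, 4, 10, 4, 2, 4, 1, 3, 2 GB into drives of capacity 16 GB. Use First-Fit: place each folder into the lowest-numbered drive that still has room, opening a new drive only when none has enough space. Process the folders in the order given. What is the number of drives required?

2 drives

drive 1: place 2 GB, 14 GB left
drive 1: place 4 GB, 10 GB left
drive 1: place 10 GB, 0 GB left
drive 2: place 4 GB, 12 GB left
drive 2: place 2 GB, 10 GB left
drive 2: place 4 GB, 6 GB left
drive 2: place 1 GB, 5 GB left
drive 2: place 3 GB, 2 GB left
drive 2: place 2 GB, 0 GB left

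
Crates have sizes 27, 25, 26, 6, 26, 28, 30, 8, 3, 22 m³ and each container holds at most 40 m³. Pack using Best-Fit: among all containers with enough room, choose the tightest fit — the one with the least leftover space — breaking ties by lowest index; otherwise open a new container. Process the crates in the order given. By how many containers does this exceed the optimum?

0

Best-Fit: [27,6,3] [25] [26] [26] [28] [30,8] [22] → 7 containers.
7 crates exceed 20 m³ (half the capacity), and no two of those can share a container, so at least 7 containers are needed.
So 7 is already optimal.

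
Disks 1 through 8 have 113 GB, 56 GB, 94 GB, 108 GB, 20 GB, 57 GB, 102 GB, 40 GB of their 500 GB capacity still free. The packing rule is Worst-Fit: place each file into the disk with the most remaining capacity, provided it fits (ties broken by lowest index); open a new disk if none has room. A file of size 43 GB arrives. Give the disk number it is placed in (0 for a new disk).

1

Disks with room: disk 1 (113 GB), disk 2 (56 GB), disk 3 (94 GB), disk 4 (108 GB), disk 6 (57 GB), disk 7 (102 GB).
Most room is disk 1 with 113 GB free.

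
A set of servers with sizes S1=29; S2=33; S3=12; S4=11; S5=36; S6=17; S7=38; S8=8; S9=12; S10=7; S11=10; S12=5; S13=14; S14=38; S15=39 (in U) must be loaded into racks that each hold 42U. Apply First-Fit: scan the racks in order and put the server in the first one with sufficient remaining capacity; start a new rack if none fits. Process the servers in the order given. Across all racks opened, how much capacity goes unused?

rack 1: place S1 (29U), 13U left
rack 2: place S2 (33U), 9U left
rack 1: place S3 (12U), 1U left
rack 3: place S4 (11U), 31U left
rack 4: place S5 (36U), 6U left
rack 3: place S6 (17U), 14U left
rack 5: place S7 (38U), 4U left
rack 2: place S8 (8U), 1U left
rack 3: place S9 (12U), 2U left
rack 6: place S10 (7U), 35U left
rack 6: place S11 (10U), 25U left
rack 4: place S12 (5U), 1U left
rack 6: place S13 (14U), 11U left
rack 7: place S14 (38U), 4U left
rack 8: place S15 (39U), 3U left
8 racks × 42U = 336U; used 309U; unused 27U.

27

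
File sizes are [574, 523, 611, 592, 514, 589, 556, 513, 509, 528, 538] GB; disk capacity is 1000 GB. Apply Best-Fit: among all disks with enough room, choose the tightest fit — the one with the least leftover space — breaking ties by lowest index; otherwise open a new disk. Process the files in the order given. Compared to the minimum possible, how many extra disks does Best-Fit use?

Best-Fit: [574] [523] [611] [592] [514] [589] [556] [513] [509] [528] [538] → 11 disks.
11 files exceed 500 GB (half the capacity), and no two of those can share a disk, so at least 11 disks are needed.
So 11 is already optimal.

0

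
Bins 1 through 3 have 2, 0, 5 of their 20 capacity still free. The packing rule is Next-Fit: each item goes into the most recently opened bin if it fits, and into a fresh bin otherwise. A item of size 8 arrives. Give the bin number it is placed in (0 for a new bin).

Next-Fit only looks at bin 3, which has 5 free.
8 does not fit, so a new bin is opened.

0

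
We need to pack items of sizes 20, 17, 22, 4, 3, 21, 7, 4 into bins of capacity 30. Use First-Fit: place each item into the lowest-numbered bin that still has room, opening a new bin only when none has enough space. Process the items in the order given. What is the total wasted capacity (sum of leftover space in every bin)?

22

bin 1: place 20, 10 left
bin 2: place 17, 13 left
bin 3: place 22, 8 left
bin 1: place 4, 6 left
bin 1: place 3, 3 left
bin 4: place 21, 9 left
bin 2: place 7, 6 left
bin 2: place 4, 2 left
4 bins × 30 = 120; used 98; unused 22.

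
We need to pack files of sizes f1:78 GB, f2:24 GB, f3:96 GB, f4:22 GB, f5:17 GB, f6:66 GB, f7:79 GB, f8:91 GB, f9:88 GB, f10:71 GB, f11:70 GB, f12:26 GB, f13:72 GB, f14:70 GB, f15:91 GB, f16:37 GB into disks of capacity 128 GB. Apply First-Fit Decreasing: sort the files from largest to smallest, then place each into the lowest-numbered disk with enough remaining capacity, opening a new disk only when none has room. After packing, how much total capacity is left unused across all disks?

410

Sorted descending: 96, 91, 91, 88, 79, 78, 72, 71, 70, 70, 66, 37, 26, 24, 22, 17.
96 GB → disk 1 (remaining 32 GB)
91 GB → disk 2 (remaining 37 GB)
91 GB → disk 3 (remaining 37 GB)
88 GB → disk 4 (remaining 40 GB)
79 GB → disk 5 (remaining 49 GB)
78 GB → disk 6 (remaining 50 GB)
72 GB → disk 7 (remaining 56 GB)
71 GB → disk 8 (remaining 57 GB)
70 GB → disk 9 (remaining 58 GB)
70 GB → disk 10 (remaining 58 GB)
66 GB → disk 11 (remaining 62 GB)
37 GB → disk 2 (remaining 0 GB)
26 GB → disk 1 (remaining 6 GB)
24 GB → disk 3 (remaining 13 GB)
22 GB → disk 4 (remaining 18 GB)
17 GB → disk 4 (remaining 1 GB)
11 disks × 128 GB = 1408 GB; used 998 GB; unused 410 GB.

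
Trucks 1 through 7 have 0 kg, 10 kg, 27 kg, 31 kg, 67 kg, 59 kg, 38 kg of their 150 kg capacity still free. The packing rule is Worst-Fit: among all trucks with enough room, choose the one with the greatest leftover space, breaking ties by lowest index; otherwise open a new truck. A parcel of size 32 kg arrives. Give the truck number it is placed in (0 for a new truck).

5

Trucks with room: truck 5 (67 kg), truck 6 (59 kg), truck 7 (38 kg).
Most room is truck 5 with 67 kg free.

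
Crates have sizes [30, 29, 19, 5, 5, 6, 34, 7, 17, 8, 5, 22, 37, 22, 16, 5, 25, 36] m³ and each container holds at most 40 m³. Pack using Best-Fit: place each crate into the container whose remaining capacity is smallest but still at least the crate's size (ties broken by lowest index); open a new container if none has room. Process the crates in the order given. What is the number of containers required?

9 containers

30 m³ → container 1 (remaining 10 m³)
29 m³ → container 2 (remaining 11 m³)
19 m³ → container 3 (remaining 21 m³)
5 m³ → container 1 (remaining 5 m³)
5 m³ → container 1 (remaining 0 m³)
6 m³ → container 2 (remaining 5 m³)
34 m³ → container 4 (remaining 6 m³)
7 m³ → container 3 (remaining 14 m³)
17 m³ → container 5 (remaining 23 m³)
8 m³ → container 3 (remaining 6 m³)
5 m³ → container 2 (remaining 0 m³)
22 m³ → container 5 (remaining 1 m³)
37 m³ → container 6 (remaining 3 m³)
22 m³ → container 7 (remaining 18 m³)
16 m³ → container 7 (remaining 2 m³)
5 m³ → container 3 (remaining 1 m³)
25 m³ → container 8 (remaining 15 m³)
36 m³ → container 9 (remaining 4 m³)
Final containers: [30,5,5] [29,6,5] [19,7,8,5] [34] [17,22] [37] [22,16] [25] [36].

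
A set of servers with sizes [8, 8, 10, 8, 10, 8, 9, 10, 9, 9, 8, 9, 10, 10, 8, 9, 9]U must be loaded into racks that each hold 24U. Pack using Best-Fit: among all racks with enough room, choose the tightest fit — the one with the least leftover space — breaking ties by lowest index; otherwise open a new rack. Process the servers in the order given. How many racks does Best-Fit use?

8

rack 1: place 8U, 16U left
rack 1: place 8U, 8U left
rack 2: place 10U, 14U left
rack 1: place 8U, 0U left
rack 2: place 10U, 4U left
rack 3: place 8U, 16U left
rack 3: place 9U, 7U left
rack 4: place 10U, 14U left
rack 4: place 9U, 5U left
rack 5: place 9U, 15U left
rack 5: place 8U, 7U left
rack 6: place 9U, 15U left
rack 6: place 10U, 5U left
rack 7: place 10U, 14U left
rack 7: place 8U, 6U left
rack 8: place 9U, 15U left
rack 8: place 9U, 6U left
Final racks: [8,8,8] [10,10] [8,9] [10,9] [9,8] [9,10] [10,8] [9,9].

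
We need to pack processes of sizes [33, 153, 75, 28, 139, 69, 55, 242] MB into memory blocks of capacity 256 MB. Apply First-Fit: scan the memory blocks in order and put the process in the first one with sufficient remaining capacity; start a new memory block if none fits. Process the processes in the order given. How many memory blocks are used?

4

Put 33 MB in memory block 1; 223 MB remain.
Put 153 MB in memory block 1; 70 MB remain.
Put 75 MB in memory block 2; 181 MB remain.
Put 28 MB in memory block 1; 42 MB remain.
Put 139 MB in memory block 2; 42 MB remain.
Put 69 MB in memory block 3; 187 MB remain.
Put 55 MB in memory block 3; 132 MB remain.
Put 242 MB in memory block 4; 14 MB remain.
Final memory blocks: [33,153,28] [75,139] [69,55] [242].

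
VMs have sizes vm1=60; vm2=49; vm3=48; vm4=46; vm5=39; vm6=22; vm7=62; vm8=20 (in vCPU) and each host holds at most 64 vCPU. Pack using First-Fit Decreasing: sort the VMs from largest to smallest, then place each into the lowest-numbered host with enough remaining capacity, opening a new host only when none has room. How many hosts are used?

Sorted descending: 62, 60, 49, 48, 46, 39, 22, 20.
host 1: place 62 vCPU, 2 vCPU left
host 2: place 60 vCPU, 4 vCPU left
host 3: place 49 vCPU, 15 vCPU left
host 4: place 48 vCPU, 16 vCPU left
host 5: place 46 vCPU, 18 vCPU left
host 6: place 39 vCPU, 25 vCPU left
host 6: place 22 vCPU, 3 vCPU left
host 7: place 20 vCPU, 44 vCPU left

7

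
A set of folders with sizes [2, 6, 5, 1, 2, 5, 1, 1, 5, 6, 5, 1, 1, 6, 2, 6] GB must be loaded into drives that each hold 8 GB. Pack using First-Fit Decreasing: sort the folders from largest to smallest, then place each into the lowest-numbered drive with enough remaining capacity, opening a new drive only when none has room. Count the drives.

Sorted descending: 6, 6, 6, 6, 5, 5, 5, 5, 2, 2, 2, 1, 1, 1, 1, 1.
drive 1: place 6 GB, 2 GB left
drive 2: place 6 GB, 2 GB left
drive 3: place 6 GB, 2 GB left
drive 4: place 6 GB, 2 GB left
drive 5: place 5 GB, 3 GB left
drive 6: place 5 GB, 3 GB left
drive 7: place 5 GB, 3 GB left
drive 8: place 5 GB, 3 GB left
drive 1: place 2 GB, 0 GB left
drive 2: place 2 GB, 0 GB left
drive 3: place 2 GB, 0 GB left
drive 4: place 1 GB, 1 GB left
drive 4: place 1 GB, 0 GB left
drive 5: place 1 GB, 2 GB left
drive 5: place 1 GB, 1 GB left
drive 5: place 1 GB, 0 GB left
Final drives: [6,2] [6,2] [6,2] [6,1,1] [5,1,1,1] [5] [5] [5].

8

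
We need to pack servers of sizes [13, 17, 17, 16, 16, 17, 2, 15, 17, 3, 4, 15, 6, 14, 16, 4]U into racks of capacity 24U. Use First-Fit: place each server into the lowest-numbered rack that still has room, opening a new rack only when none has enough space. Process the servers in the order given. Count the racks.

11

rack 1: place 13U, 11U left
rack 2: place 17U, 7U left
rack 3: place 17U, 7U left
rack 4: place 16U, 8U left
rack 5: place 16U, 8U left
rack 6: place 17U, 7U left
rack 1: place 2U, 9U left
rack 7: place 15U, 9U left
rack 8: place 17U, 7U left
rack 1: place 3U, 6U left
rack 1: place 4U, 2U left
rack 9: place 15U, 9U left
rack 2: place 6U, 1U left
rack 10: place 14U, 10U left
rack 11: place 16U, 8U left
rack 3: place 4U, 3U left
Final racks: [13,2,3,4] [17,6] [17,4] [16] [16] [17] [15] [17] [15] [14] [16].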